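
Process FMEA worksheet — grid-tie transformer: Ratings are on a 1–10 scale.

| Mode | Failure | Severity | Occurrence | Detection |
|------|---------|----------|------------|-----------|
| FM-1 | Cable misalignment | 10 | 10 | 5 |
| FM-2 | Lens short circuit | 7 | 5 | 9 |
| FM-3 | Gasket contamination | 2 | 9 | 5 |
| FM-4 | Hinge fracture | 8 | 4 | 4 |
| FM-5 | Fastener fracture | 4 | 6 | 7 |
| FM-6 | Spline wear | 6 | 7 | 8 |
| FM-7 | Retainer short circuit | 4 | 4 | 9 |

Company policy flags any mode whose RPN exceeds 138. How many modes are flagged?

5

RPN = Severity × Occurrence × Detection:
  FM-1: 10 × 10 × 5 = 500
  FM-2: 7 × 5 × 9 = 315
  FM-3: 2 × 9 × 5 = 90
  FM-4: 8 × 4 × 4 = 128
  FM-5: 4 × 6 × 7 = 168
  FM-6: 6 × 7 × 8 = 336
  FM-7: 4 × 4 × 9 = 144
Modes with RPN > 138: FM-1 (500), FM-2 (315), FM-5 (168), FM-6 (336), FM-7 (144) → 5.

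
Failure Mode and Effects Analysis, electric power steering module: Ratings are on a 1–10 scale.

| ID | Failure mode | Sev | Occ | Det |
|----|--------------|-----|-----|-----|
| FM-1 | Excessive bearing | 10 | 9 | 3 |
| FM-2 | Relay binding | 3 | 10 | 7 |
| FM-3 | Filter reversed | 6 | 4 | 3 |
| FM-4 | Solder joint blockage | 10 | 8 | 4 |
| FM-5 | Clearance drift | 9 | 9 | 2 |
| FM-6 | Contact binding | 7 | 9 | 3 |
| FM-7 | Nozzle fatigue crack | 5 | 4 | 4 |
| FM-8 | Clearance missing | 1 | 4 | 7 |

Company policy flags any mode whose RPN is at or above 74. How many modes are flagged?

RPN = Severity × Occurrence × Detection:
  FM-1: 10 × 9 × 3 = 270
  FM-2: 3 × 10 × 7 = 210
  FM-3: 6 × 4 × 3 = 72
  FM-4: 10 × 8 × 4 = 320
  FM-5: 9 × 9 × 2 = 162
  FM-6: 7 × 9 × 3 = 189
  FM-7: 5 × 4 × 4 = 80
  FM-8: 1 × 4 × 7 = 28
Modes with RPN ≥ 74: FM-1 (270), FM-2 (210), FM-4 (320), FM-5 (162), FM-6 (189), FM-7 (80) → 6.

6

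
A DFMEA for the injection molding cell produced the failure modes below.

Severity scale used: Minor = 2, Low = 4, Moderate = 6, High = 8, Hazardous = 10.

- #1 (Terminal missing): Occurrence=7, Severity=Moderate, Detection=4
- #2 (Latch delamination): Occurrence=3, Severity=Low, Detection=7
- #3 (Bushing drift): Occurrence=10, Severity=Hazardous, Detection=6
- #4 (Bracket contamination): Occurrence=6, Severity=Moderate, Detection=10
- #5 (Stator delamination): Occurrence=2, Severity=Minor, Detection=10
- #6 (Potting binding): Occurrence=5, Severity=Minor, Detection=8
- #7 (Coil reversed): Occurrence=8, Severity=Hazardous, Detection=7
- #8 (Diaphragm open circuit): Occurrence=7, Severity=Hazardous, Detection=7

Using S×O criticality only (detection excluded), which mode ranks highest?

Criticality = Severity × Occurrence:
  #1: 6 × 7 = 42
  #2: 4 × 3 = 12
  #3: 10 × 10 = 100
  #4: 6 × 6 = 36
  #5: 2 × 2 = 4
  #6: 2 × 5 = 10
  #7: 10 × 8 = 80
  #8: 10 × 7 = 70
Highest criticality is 100 → #3.

#3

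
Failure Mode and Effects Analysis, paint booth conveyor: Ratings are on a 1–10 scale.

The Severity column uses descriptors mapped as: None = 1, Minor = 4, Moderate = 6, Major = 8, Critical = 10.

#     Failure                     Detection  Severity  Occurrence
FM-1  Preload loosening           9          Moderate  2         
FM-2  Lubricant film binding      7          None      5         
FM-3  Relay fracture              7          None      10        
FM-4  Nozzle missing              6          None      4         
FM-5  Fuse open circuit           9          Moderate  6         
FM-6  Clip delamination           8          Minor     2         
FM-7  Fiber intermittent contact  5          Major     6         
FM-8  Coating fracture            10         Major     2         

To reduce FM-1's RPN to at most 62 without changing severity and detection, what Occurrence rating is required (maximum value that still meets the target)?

FM-1: S=6, O=2, D=9 → current RPN = 108.
Fixed product = 54. Need 54 × O ≤ 62, so O ≤ 62/54 = 1.15.
Maximum integer Occurrence rating = 1 (gives RPN 54; O=2 would give 108 > 62).

1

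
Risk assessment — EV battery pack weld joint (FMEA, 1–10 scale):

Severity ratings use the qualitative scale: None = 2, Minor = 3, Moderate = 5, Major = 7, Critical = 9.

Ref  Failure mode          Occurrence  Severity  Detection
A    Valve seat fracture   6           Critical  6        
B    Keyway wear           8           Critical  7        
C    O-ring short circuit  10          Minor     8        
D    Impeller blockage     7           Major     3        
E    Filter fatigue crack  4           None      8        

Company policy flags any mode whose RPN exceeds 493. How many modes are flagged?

1

RPN = Severity × Occurrence × Detection:
  A: 9 × 6 × 6 = 324
  B: 9 × 8 × 7 = 504
  C: 3 × 10 × 8 = 240
  D: 7 × 7 × 3 = 147
  E: 2 × 4 × 8 = 64
Modes with RPN > 493: B (504) → 1.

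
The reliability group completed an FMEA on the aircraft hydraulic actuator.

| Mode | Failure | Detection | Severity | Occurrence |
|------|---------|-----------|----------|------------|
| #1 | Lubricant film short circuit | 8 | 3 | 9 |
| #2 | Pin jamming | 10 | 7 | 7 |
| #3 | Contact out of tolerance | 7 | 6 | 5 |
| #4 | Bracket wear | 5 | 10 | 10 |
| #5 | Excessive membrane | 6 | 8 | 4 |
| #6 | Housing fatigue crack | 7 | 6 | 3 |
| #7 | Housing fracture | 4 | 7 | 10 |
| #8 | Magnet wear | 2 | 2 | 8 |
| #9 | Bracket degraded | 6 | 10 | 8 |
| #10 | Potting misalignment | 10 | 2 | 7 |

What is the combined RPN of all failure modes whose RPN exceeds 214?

1966

RPN = Severity × Occurrence × Detection:
  #1: 3 × 9 × 8 = 216
  #2: 7 × 7 × 10 = 490
  #3: 6 × 5 × 7 = 210
  #4: 10 × 10 × 5 = 500
  #5: 8 × 4 × 6 = 192
  #6: 6 × 3 × 7 = 126
  #7: 7 × 10 × 4 = 280
  #8: 2 × 8 × 2 = 32
  #9: 10 × 8 × 6 = 480
  #10: 2 × 7 × 10 = 140
RPN > 214: #1 (216), #2 (490), #4 (500), #7 (280), #9 (480).
Sum: 216 + 490 + 500 + 280 + 480 = 1966.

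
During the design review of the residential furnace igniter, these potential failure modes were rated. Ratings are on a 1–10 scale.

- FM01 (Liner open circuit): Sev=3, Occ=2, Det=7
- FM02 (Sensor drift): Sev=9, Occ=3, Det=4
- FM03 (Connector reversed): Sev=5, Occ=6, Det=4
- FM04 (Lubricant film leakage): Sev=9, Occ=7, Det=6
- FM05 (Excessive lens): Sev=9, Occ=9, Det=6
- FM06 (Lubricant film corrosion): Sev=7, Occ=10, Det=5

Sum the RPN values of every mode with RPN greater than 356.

RPN = Severity × Occurrence × Detection:
  FM01: 3 × 2 × 7 = 42
  FM02: 9 × 3 × 4 = 108
  FM03: 5 × 6 × 4 = 120
  FM04: 9 × 7 × 6 = 378
  FM05: 9 × 9 × 6 = 486
  FM06: 7 × 10 × 5 = 350
RPN > 356: FM04 (378), FM05 (486).
Sum: 378 + 486 = 864.

864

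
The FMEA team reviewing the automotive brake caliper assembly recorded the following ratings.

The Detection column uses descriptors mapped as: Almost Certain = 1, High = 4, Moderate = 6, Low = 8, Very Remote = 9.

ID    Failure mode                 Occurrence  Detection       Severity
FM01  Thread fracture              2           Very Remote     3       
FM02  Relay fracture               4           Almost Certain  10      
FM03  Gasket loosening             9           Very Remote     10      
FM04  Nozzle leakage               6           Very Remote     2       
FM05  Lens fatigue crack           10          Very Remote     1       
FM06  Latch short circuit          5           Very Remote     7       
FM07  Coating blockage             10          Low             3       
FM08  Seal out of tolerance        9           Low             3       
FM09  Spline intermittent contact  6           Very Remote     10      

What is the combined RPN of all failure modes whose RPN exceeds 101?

2229

RPN = Severity × Occurrence × Detection:
  FM01: 3 × 2 × 9 = 54
  FM02: 10 × 4 × 1 = 40
  FM03: 10 × 9 × 9 = 810
  FM04: 2 × 6 × 9 = 108
  FM05: 1 × 10 × 9 = 90
  FM06: 7 × 5 × 9 = 315
  FM07: 3 × 10 × 8 = 240
  FM08: 3 × 9 × 8 = 216
  FM09: 10 × 6 × 9 = 540
RPN > 101: FM03 (810), FM04 (108), FM06 (315), FM07 (240), FM08 (216), FM09 (540).
Sum: 810 + 108 + 315 + 240 + 216 + 540 = 2229.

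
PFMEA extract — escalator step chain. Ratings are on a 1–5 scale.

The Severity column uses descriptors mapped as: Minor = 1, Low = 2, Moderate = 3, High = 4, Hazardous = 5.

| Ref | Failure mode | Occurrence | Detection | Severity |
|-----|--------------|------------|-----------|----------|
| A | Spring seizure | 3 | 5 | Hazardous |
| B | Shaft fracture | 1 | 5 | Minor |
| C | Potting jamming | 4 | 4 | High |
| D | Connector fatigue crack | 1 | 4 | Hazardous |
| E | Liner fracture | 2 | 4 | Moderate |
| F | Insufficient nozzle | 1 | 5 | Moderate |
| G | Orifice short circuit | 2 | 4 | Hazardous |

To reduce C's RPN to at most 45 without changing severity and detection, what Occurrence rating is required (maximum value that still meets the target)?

C: S=4, O=4, D=4 → current RPN = 64.
Fixed product = 16. Need 16 × O ≤ 45, so O ≤ 45/16 = 2.81.
Maximum integer Occurrence rating = 2 (gives RPN 32; O=3 would give 48 > 45).

2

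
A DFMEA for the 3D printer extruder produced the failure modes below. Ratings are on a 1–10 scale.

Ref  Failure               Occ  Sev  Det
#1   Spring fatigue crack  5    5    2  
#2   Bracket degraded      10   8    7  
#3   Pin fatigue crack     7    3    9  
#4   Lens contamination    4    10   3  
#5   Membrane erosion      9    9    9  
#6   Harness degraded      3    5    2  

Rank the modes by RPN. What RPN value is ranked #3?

189

RPN = Severity × Occurrence × Detection:
  #1: 5 × 5 × 2 = 50
  #2: 8 × 10 × 7 = 560
  #3: 3 × 7 × 9 = 189
  #4: 10 × 4 × 3 = 120
  #5: 9 × 9 × 9 = 729
  #6: 5 × 3 × 2 = 30
Sorted descending: 729, 560, 189, 120, 50, 30.
The third-highest RPN is 189 (#3).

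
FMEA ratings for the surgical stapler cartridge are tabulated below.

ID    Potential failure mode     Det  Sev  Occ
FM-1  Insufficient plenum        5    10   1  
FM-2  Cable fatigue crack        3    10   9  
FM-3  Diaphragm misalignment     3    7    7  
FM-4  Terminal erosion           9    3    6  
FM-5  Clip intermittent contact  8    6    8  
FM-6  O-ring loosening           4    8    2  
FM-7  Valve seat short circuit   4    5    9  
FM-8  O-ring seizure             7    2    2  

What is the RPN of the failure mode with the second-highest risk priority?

RPN = Severity × Occurrence × Detection:
  FM-1: 10 × 1 × 5 = 50
  FM-2: 10 × 9 × 3 = 270
  FM-3: 7 × 7 × 3 = 147
  FM-4: 3 × 6 × 9 = 162
  FM-5: 6 × 8 × 8 = 384
  FM-6: 8 × 2 × 4 = 64
  FM-7: 5 × 9 × 4 = 180
  FM-8: 2 × 2 × 7 = 28
Sorted descending: 384, 270, 180, 162, 147, 64, 50, 28.
The second-highest RPN is 270 (FM-2).

270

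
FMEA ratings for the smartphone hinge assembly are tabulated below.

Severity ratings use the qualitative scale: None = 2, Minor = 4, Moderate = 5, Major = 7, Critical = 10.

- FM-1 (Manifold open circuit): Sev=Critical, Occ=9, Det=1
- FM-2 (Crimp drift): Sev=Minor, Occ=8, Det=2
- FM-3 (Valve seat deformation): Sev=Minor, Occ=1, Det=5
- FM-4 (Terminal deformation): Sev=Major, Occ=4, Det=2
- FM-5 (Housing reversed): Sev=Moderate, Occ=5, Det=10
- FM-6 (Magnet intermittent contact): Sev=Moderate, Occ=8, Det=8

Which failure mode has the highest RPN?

RPN = Severity × Occurrence × Detection:
  FM-1: 10 × 9 × 1 = 90
  FM-2: 4 × 8 × 2 = 64
  FM-3: 4 × 1 × 5 = 20
  FM-4: 7 × 4 × 2 = 56
  FM-5: 5 × 5 × 10 = 250
  FM-6: 5 × 8 × 8 = 320
Highest RPN is 320 → FM-6.

FM-6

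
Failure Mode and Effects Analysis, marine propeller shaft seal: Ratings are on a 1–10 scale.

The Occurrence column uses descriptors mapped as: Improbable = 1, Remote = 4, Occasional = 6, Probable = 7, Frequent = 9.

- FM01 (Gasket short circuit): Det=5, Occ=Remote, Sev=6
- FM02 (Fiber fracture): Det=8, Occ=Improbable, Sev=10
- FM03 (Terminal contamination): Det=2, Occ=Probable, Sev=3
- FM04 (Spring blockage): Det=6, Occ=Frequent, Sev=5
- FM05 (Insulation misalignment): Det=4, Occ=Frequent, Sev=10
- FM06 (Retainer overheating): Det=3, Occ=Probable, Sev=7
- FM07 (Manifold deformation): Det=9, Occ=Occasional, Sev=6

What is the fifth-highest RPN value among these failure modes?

RPN = Severity × Occurrence × Detection:
  FM01: 6 × 4 × 5 = 120
  FM02: 10 × 1 × 8 = 80
  FM03: 3 × 7 × 2 = 42
  FM04: 5 × 9 × 6 = 270
  FM05: 10 × 9 × 4 = 360
  FM06: 7 × 7 × 3 = 147
  FM07: 6 × 6 × 9 = 324
Sorted descending: 360, 324, 270, 147, 120, 80, 42.
The fifth-highest RPN is 120 (FM01).

120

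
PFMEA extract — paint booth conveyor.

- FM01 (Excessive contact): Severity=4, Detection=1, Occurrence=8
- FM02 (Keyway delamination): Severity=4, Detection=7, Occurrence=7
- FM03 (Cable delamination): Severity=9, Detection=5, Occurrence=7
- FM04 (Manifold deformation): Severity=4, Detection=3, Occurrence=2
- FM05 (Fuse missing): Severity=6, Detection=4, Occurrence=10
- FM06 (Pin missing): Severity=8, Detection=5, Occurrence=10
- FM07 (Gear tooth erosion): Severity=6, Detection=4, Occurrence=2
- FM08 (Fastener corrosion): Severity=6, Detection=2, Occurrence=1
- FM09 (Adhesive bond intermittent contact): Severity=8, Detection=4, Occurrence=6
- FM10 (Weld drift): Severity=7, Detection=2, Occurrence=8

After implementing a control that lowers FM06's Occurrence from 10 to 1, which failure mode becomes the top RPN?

RPN = Severity × Occurrence × Detection:
  FM01: 4 × 8 × 1 = 32
  FM02: 4 × 7 × 7 = 196
  FM03: 9 × 7 × 5 = 315
  FM04: 4 × 2 × 3 = 24
  FM05: 6 × 10 × 4 = 240
  FM06: 8 × 10 × 5 = 400
  FM07: 6 × 2 × 4 = 48
  FM08: 6 × 1 × 2 = 12
  FM09: 8 × 6 × 4 = 192
  FM10: 7 × 8 × 2 = 112
After action: FM06 → 8 × 1 × 5 = 40.
Revised RPNs: FM03=315, FM05=240, FM02=196, FM09=192, FM10=112, FM07=48, FM06=40, FM01=32, FM04=24, FM08=12.
Highest is now FM03 (315).

FM03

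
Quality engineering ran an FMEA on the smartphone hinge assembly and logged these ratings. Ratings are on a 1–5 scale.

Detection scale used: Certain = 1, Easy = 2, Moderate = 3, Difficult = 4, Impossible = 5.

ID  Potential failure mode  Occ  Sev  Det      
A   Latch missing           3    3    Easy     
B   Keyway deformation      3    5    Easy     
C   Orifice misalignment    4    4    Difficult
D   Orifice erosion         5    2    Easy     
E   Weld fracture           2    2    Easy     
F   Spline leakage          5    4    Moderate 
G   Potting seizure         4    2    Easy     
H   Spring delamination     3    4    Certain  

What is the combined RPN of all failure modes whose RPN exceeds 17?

RPN = Severity × Occurrence × Detection:
  A: 3 × 3 × 2 = 18
  B: 5 × 3 × 2 = 30
  C: 4 × 4 × 4 = 64
  D: 2 × 5 × 2 = 20
  E: 2 × 2 × 2 = 8
  F: 4 × 5 × 3 = 60
  G: 2 × 4 × 2 = 16
  H: 4 × 3 × 1 = 12
RPN > 17: A (18), B (30), C (64), D (20), F (60).
Sum: 18 + 30 + 64 + 20 + 60 = 192.

192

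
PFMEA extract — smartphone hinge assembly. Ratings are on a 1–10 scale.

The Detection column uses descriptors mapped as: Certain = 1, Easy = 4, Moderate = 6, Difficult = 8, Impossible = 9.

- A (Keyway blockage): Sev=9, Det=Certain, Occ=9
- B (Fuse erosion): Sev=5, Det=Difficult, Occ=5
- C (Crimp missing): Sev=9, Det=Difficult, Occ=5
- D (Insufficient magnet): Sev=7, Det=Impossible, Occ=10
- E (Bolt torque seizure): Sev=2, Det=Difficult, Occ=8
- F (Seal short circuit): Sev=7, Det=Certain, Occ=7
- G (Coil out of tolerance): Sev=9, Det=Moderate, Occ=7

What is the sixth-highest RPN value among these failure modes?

RPN = Severity × Occurrence × Detection:
  A: 9 × 9 × 1 = 81
  B: 5 × 5 × 8 = 200
  C: 9 × 5 × 8 = 360
  D: 7 × 10 × 9 = 630
  E: 2 × 8 × 8 = 128
  F: 7 × 7 × 1 = 49
  G: 9 × 7 × 6 = 378
Sorted descending: 630, 378, 360, 200, 128, 81, 49.
The sixth-highest RPN is 81 (A).

81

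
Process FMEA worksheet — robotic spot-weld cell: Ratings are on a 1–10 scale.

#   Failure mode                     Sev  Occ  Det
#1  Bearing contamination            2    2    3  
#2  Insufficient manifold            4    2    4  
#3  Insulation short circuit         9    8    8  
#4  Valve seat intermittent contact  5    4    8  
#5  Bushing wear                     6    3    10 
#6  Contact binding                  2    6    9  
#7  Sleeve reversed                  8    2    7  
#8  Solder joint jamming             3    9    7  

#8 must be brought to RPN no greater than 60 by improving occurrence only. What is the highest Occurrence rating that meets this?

#8: S=3, O=9, D=7 → current RPN = 189.
Fixed product = 21. Need 21 × O ≤ 60, so O ≤ 60/21 = 2.86.
Maximum integer Occurrence rating = 2 (gives RPN 42; O=3 would give 63 > 60).

2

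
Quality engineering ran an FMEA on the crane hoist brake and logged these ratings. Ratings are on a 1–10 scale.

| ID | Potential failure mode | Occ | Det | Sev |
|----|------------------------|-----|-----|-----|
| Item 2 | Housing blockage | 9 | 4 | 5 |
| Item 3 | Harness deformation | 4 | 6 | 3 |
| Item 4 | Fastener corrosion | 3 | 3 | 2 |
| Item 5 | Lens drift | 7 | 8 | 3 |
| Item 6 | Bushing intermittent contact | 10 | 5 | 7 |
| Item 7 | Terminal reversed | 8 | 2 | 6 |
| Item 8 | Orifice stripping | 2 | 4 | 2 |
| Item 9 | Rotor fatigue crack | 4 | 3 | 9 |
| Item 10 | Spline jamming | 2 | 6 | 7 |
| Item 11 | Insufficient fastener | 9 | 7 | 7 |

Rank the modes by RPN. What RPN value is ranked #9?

RPN = Severity × Occurrence × Detection:
  Item 2: 5 × 9 × 4 = 180
  Item 3: 3 × 4 × 6 = 72
  Item 4: 2 × 3 × 3 = 18
  Item 5: 3 × 7 × 8 = 168
  Item 6: 7 × 10 × 5 = 350
  Item 7: 6 × 8 × 2 = 96
  Item 8: 2 × 2 × 4 = 16
  Item 9: 9 × 4 × 3 = 108
  Item 10: 7 × 2 × 6 = 84
  Item 11: 7 × 9 × 7 = 441
Sorted descending: 441, 350, 180, 168, 108, 96, 84, 72, 18, 16.
The 9th-highest RPN is 18 (Item 4).

18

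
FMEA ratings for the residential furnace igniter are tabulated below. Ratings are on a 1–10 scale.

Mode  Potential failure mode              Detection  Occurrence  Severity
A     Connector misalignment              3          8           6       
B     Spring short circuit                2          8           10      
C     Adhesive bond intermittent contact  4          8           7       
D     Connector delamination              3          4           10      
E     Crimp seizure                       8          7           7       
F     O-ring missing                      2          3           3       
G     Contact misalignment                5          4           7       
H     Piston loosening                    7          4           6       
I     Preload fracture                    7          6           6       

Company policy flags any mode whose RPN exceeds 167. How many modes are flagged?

RPN = Severity × Occurrence × Detection:
  A: 6 × 8 × 3 = 144
  B: 10 × 8 × 2 = 160
  C: 7 × 8 × 4 = 224
  D: 10 × 4 × 3 = 120
  E: 7 × 7 × 8 = 392
  F: 3 × 3 × 2 = 18
  G: 7 × 4 × 5 = 140
  H: 6 × 4 × 7 = 168
  I: 6 × 6 × 7 = 252
Modes with RPN > 167: C (224), E (392), H (168), I (252) → 4.

4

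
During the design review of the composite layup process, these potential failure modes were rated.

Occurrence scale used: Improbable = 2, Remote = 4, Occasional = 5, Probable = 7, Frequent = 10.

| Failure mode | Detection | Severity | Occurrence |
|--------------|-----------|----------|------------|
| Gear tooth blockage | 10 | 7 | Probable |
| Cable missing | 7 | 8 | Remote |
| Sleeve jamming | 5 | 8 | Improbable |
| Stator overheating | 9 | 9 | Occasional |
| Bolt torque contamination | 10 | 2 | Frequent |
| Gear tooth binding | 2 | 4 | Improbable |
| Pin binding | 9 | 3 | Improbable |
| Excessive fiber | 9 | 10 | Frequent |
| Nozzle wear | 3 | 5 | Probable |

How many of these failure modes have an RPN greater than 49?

8

RPN = Severity × Occurrence × Detection:
  Gear tooth blockage: 7 × 7 × 10 = 490
  Cable missing: 8 × 4 × 7 = 224
  Sleeve jamming: 8 × 2 × 5 = 80
  Stator overheating: 9 × 5 × 9 = 405
  Bolt torque contamination: 2 × 10 × 10 = 200
  Gear tooth binding: 4 × 2 × 2 = 16
  Pin binding: 3 × 2 × 9 = 54
  Excessive fiber: 10 × 10 × 9 = 900
  Nozzle wear: 5 × 7 × 3 = 105
Modes with RPN > 49: Gear tooth blockage (490), Cable missing (224), Sleeve jamming (80), Stator overheating (405), Bolt torque contamination (200), Pin binding (54), Excessive fiber (900), Nozzle wear (105) → 8.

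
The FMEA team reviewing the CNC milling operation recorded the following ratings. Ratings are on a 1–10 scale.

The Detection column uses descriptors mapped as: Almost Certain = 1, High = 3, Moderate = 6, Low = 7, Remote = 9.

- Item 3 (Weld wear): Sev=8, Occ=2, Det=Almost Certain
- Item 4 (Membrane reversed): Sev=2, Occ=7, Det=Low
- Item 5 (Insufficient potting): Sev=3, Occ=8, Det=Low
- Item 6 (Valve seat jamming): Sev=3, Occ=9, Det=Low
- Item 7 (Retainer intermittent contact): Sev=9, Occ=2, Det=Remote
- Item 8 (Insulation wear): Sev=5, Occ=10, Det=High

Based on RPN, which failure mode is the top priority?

RPN = Severity × Occurrence × Detection:
  Item 3: 8 × 2 × 1 = 16
  Item 4: 2 × 7 × 7 = 98
  Item 5: 3 × 8 × 7 = 168
  Item 6: 3 × 9 × 7 = 189
  Item 7: 9 × 2 × 9 = 162
  Item 8: 5 × 10 × 3 = 150
Highest RPN is 189 → Item 6.

Item 6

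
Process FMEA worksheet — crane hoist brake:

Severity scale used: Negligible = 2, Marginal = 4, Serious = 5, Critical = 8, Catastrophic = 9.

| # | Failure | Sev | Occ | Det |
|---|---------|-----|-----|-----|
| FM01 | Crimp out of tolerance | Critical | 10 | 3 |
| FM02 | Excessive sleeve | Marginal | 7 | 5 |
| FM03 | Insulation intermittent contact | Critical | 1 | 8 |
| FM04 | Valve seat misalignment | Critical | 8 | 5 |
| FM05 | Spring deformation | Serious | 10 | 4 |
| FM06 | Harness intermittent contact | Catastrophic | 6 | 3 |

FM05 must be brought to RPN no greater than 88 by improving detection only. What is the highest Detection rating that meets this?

1

FM05: S=5, O=10, D=4 → current RPN = 200.
Fixed product = 50. Need 50 × D ≤ 88, so D ≤ 88/50 = 1.76.
Maximum integer Detection rating = 1 (gives RPN 50; D=2 would give 100 > 88).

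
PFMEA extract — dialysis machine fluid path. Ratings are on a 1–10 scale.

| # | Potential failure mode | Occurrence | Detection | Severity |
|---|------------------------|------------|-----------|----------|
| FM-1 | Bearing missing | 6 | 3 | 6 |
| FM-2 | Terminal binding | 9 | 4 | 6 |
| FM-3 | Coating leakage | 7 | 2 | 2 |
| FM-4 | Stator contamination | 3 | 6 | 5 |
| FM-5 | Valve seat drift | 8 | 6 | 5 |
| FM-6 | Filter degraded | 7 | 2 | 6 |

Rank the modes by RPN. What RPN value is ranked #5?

RPN = Severity × Occurrence × Detection:
  FM-1: 6 × 6 × 3 = 108
  FM-2: 6 × 9 × 4 = 216
  FM-3: 2 × 7 × 2 = 28
  FM-4: 5 × 3 × 6 = 90
  FM-5: 5 × 8 × 6 = 240
  FM-6: 6 × 7 × 2 = 84
Sorted descending: 240, 216, 108, 90, 84, 28.
The fifth-highest RPN is 84 (FM-6).

84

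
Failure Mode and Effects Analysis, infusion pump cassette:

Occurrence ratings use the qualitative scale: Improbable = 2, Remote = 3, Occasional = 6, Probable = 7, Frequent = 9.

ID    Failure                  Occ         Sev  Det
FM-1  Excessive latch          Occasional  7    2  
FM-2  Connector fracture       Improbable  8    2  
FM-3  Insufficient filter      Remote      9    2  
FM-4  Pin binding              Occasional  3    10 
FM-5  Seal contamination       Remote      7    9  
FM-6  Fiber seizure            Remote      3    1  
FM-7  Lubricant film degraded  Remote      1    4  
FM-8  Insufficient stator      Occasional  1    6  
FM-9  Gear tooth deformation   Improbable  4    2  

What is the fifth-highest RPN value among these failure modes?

RPN = Severity × Occurrence × Detection:
  FM-1: 7 × 6 × 2 = 84
  FM-2: 8 × 2 × 2 = 32
  FM-3: 9 × 3 × 2 = 54
  FM-4: 3 × 6 × 10 = 180
  FM-5: 7 × 3 × 9 = 189
  FM-6: 3 × 3 × 1 = 9
  FM-7: 1 × 3 × 4 = 12
  FM-8: 1 × 6 × 6 = 36
  FM-9: 4 × 2 × 2 = 16
Sorted descending: 189, 180, 84, 54, 36, 32, 16, 12, 9.
The fifth-highest RPN is 36 (FM-8).

36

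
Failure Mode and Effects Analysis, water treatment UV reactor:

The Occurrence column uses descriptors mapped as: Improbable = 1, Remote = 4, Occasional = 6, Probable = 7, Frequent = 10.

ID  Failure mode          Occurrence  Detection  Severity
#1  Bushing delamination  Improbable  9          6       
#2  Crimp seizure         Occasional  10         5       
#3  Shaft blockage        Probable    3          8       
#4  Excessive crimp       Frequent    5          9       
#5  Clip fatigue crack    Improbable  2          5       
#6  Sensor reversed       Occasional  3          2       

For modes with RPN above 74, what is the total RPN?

918

RPN = Severity × Occurrence × Detection:
  #1: 6 × 1 × 9 = 54
  #2: 5 × 6 × 10 = 300
  #3: 8 × 7 × 3 = 168
  #4: 9 × 10 × 5 = 450
  #5: 5 × 1 × 2 = 10
  #6: 2 × 6 × 3 = 36
RPN > 74: #2 (300), #3 (168), #4 (450).
Sum: 300 + 168 + 450 = 918.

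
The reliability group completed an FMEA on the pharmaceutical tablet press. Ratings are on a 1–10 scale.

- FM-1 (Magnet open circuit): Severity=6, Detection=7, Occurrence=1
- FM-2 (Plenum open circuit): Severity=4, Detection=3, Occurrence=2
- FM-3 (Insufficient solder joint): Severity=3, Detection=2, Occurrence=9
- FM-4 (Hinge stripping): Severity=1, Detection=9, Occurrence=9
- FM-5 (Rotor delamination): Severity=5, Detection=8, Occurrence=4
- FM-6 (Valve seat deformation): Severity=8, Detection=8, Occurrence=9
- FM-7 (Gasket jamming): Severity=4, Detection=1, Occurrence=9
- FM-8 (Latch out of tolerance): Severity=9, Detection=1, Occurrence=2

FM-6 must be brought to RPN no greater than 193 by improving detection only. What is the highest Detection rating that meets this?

2

FM-6: S=8, O=9, D=8 → current RPN = 576.
Fixed product = 72. Need 72 × D ≤ 193, so D ≤ 193/72 = 2.68.
Maximum integer Detection rating = 2 (gives RPN 144; D=3 would give 216 > 193).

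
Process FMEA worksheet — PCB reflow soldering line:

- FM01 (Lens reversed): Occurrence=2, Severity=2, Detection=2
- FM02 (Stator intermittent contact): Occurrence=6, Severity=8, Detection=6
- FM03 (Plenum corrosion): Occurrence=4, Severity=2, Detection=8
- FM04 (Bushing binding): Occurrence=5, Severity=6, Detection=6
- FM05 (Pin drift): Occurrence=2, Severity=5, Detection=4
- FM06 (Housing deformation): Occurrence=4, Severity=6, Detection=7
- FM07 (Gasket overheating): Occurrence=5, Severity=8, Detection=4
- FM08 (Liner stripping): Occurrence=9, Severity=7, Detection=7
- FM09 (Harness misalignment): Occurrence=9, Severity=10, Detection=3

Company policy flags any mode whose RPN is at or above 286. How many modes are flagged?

RPN = Severity × Occurrence × Detection:
  FM01: 2 × 2 × 2 = 8
  FM02: 8 × 6 × 6 = 288
  FM03: 2 × 4 × 8 = 64
  FM04: 6 × 5 × 6 = 180
  FM05: 5 × 2 × 4 = 40
  FM06: 6 × 4 × 7 = 168
  FM07: 8 × 5 × 4 = 160
  FM08: 7 × 9 × 7 = 441
  FM09: 10 × 9 × 3 = 270
Modes with RPN ≥ 286: FM02 (288), FM08 (441) → 2.

2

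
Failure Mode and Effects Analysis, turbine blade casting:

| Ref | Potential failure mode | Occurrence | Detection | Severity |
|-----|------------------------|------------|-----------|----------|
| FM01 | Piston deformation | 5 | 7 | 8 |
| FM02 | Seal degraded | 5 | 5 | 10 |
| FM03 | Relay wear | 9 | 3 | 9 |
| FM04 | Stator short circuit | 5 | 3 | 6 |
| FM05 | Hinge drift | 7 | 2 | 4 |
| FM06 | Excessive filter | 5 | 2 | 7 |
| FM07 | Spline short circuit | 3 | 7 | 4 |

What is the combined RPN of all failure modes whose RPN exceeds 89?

RPN = Severity × Occurrence × Detection:
  FM01: 8 × 5 × 7 = 280
  FM02: 10 × 5 × 5 = 250
  FM03: 9 × 9 × 3 = 243
  FM04: 6 × 5 × 3 = 90
  FM05: 4 × 7 × 2 = 56
  FM06: 7 × 5 × 2 = 70
  FM07: 4 × 3 × 7 = 84
RPN > 89: FM01 (280), FM02 (250), FM03 (243), FM04 (90).
Sum: 280 + 250 + 243 + 90 = 863.

863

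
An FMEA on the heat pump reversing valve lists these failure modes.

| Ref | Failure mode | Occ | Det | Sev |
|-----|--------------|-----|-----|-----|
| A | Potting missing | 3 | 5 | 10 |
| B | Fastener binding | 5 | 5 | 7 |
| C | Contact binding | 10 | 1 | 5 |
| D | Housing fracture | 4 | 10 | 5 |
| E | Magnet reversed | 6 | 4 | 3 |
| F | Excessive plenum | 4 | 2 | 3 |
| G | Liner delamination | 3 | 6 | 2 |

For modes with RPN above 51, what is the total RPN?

RPN = Severity × Occurrence × Detection:
  A: 10 × 3 × 5 = 150
  B: 7 × 5 × 5 = 175
  C: 5 × 10 × 1 = 50
  D: 5 × 4 × 10 = 200
  E: 3 × 6 × 4 = 72
  F: 3 × 4 × 2 = 24
  G: 2 × 3 × 6 = 36
RPN > 51: A (150), B (175), D (200), E (72).
Sum: 150 + 175 + 200 + 72 = 597.

597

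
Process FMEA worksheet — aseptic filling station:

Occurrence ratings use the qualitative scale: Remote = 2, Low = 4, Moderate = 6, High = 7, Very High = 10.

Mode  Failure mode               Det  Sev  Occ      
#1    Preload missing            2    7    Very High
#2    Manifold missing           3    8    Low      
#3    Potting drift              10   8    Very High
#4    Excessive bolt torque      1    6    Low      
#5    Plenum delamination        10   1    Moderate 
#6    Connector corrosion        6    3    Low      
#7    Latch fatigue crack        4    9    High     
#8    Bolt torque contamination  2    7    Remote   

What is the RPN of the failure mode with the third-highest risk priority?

140

RPN = Severity × Occurrence × Detection:
  #1: 7 × 10 × 2 = 140
  #2: 8 × 4 × 3 = 96
  #3: 8 × 10 × 10 = 800
  #4: 6 × 4 × 1 = 24
  #5: 1 × 6 × 10 = 60
  #6: 3 × 4 × 6 = 72
  #7: 9 × 7 × 4 = 252
  #8: 7 × 2 × 2 = 28
Sorted descending: 800, 252, 140, 96, 72, 60, 28, 24.
The third-highest RPN is 140 (#1).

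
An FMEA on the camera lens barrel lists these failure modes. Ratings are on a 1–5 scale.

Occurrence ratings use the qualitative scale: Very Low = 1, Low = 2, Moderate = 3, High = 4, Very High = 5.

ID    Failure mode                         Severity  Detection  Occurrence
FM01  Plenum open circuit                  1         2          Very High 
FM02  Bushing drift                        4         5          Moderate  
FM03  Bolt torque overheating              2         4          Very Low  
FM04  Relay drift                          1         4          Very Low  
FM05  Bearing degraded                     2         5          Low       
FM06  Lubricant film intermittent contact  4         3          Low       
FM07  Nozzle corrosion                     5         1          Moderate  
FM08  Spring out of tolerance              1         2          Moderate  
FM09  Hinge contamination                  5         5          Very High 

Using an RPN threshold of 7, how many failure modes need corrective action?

7

RPN = Severity × Occurrence × Detection:
  FM01: 1 × 5 × 2 = 10
  FM02: 4 × 3 × 5 = 60
  FM03: 2 × 1 × 4 = 8
  FM04: 1 × 1 × 4 = 4
  FM05: 2 × 2 × 5 = 20
  FM06: 4 × 2 × 3 = 24
  FM07: 5 × 3 × 1 = 15
  FM08: 1 × 3 × 2 = 6
  FM09: 5 × 5 × 5 = 125
Modes with RPN ≥ 7: FM01 (10), FM02 (60), FM03 (8), FM05 (20), FM06 (24), FM07 (15), FM09 (125) → 7.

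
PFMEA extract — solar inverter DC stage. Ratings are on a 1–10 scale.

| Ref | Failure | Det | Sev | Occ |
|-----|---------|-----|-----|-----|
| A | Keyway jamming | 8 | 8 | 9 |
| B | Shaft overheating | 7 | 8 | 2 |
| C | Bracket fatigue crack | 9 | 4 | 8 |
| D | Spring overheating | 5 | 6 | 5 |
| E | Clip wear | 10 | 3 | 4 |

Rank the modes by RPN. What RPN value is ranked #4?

120

RPN = Severity × Occurrence × Detection:
  A: 8 × 9 × 8 = 576
  B: 8 × 2 × 7 = 112
  C: 4 × 8 × 9 = 288
  D: 6 × 5 × 5 = 150
  E: 3 × 4 × 10 = 120
Sorted descending: 576, 288, 150, 120, 112.
The fourth-highest RPN is 120 (E).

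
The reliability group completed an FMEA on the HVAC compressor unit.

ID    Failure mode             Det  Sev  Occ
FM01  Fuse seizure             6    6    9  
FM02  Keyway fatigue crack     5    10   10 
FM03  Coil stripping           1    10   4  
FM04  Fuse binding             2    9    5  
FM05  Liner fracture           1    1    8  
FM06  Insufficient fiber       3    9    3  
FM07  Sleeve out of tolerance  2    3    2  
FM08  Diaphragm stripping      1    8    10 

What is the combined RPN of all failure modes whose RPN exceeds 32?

RPN = Severity × Occurrence × Detection:
  FM01: 6 × 9 × 6 = 324
  FM02: 10 × 10 × 5 = 500
  FM03: 10 × 4 × 1 = 40
  FM04: 9 × 5 × 2 = 90
  FM05: 1 × 8 × 1 = 8
  FM06: 9 × 3 × 3 = 81
  FM07: 3 × 2 × 2 = 12
  FM08: 8 × 10 × 1 = 80
RPN > 32: FM01 (324), FM02 (500), FM03 (40), FM04 (90), FM06 (81), FM08 (80).
Sum: 324 + 500 + 40 + 90 + 81 + 80 = 1115.

1115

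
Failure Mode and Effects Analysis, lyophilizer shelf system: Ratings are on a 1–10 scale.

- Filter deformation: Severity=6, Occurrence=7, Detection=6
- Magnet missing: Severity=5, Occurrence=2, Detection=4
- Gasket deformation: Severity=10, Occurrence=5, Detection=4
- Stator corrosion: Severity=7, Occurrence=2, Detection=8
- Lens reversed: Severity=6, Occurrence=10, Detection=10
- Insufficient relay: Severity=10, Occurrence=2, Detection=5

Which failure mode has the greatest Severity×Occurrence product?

Criticality = Severity × Occurrence:
  Filter deformation: 6 × 7 = 42
  Magnet missing: 5 × 2 = 10
  Gasket deformation: 10 × 5 = 50
  Stator corrosion: 7 × 2 = 14
  Lens reversed: 6 × 10 = 60
  Insufficient relay: 10 × 2 = 20
Highest criticality is 60 → Lens reversed.

Lens reversed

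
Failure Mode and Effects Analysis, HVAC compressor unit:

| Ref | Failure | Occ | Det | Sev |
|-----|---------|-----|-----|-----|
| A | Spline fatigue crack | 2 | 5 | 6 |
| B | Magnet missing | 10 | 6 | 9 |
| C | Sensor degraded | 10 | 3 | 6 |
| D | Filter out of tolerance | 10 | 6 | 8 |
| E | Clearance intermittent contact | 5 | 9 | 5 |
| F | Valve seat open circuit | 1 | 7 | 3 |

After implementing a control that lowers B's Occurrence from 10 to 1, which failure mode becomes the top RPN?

RPN = Severity × Occurrence × Detection:
  A: 6 × 2 × 5 = 60
  B: 9 × 10 × 6 = 540
  C: 6 × 10 × 3 = 180
  D: 8 × 10 × 6 = 480
  E: 5 × 5 × 9 = 225
  F: 3 × 1 × 7 = 21
After action: B → 9 × 1 × 6 = 54.
Revised RPNs: D=480, E=225, C=180, A=60, B=54, F=21.
Highest is now D (480).

D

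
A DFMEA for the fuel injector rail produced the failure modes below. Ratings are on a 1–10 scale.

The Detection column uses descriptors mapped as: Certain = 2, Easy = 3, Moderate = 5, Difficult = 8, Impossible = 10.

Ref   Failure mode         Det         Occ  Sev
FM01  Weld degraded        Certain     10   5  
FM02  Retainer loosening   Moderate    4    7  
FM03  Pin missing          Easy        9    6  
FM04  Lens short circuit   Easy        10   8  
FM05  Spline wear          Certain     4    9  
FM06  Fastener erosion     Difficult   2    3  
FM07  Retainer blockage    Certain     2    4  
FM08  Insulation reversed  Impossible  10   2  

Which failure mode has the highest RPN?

RPN = Severity × Occurrence × Detection:
  FM01: 5 × 10 × 2 = 100
  FM02: 7 × 4 × 5 = 140
  FM03: 6 × 9 × 3 = 162
  FM04: 8 × 10 × 3 = 240
  FM05: 9 × 4 × 2 = 72
  FM06: 3 × 2 × 8 = 48
  FM07: 4 × 2 × 2 = 16
  FM08: 2 × 10 × 10 = 200
Highest RPN is 240 → FM04.

FM04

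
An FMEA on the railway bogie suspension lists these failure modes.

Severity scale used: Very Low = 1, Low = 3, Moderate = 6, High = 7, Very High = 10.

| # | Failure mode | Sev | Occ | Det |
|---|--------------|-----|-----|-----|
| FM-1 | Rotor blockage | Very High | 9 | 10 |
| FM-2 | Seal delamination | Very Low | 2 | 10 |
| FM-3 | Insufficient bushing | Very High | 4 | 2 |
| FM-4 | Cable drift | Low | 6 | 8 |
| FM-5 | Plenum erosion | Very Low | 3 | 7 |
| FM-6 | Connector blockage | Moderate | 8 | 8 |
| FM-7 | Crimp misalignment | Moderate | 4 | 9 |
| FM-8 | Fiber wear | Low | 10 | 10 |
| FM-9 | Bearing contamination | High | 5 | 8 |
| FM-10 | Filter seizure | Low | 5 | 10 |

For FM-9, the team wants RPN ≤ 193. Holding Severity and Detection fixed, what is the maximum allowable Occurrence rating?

3

FM-9: S=7, O=5, D=8 → current RPN = 280.
Fixed product = 56. Need 56 × O ≤ 193, so O ≤ 193/56 = 3.45.
Maximum integer Occurrence rating = 3 (gives RPN 168; O=4 would give 224 > 193).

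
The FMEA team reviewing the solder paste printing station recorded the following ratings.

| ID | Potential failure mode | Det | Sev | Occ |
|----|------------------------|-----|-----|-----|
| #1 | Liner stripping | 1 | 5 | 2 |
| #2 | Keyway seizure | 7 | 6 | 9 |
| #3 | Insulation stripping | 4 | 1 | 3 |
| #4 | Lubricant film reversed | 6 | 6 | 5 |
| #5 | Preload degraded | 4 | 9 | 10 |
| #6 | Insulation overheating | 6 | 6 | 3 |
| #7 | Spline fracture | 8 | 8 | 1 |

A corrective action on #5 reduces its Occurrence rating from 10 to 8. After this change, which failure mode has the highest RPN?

RPN = Severity × Occurrence × Detection:
  #1: 5 × 2 × 1 = 10
  #2: 6 × 9 × 7 = 378
  #3: 1 × 3 × 4 = 12
  #4: 6 × 5 × 6 = 180
  #5: 9 × 10 × 4 = 360
  #6: 6 × 3 × 6 = 108
  #7: 8 × 1 × 8 = 64
After action: #5 → 9 × 8 × 4 = 288.
Revised RPNs: #2=378, #5=288, #4=180, #6=108, #7=64, #3=12, #1=10.
Highest is now #2 (378).

#2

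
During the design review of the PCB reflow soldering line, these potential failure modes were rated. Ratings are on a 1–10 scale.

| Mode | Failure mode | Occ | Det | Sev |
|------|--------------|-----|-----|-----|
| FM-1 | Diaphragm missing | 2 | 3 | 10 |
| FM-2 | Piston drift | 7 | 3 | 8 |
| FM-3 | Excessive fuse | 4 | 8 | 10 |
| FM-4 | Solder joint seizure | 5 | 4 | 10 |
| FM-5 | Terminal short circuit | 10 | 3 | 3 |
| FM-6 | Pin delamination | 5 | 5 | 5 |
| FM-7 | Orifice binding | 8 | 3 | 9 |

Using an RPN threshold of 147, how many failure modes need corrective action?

RPN = Severity × Occurrence × Detection:
  FM-1: 10 × 2 × 3 = 60
  FM-2: 8 × 7 × 3 = 168
  FM-3: 10 × 4 × 8 = 320
  FM-4: 10 × 5 × 4 = 200
  FM-5: 3 × 10 × 3 = 90
  FM-6: 5 × 5 × 5 = 125
  FM-7: 9 × 8 × 3 = 216
Modes with RPN ≥ 147: FM-2 (168), FM-3 (320), FM-4 (200), FM-7 (216) → 4.

4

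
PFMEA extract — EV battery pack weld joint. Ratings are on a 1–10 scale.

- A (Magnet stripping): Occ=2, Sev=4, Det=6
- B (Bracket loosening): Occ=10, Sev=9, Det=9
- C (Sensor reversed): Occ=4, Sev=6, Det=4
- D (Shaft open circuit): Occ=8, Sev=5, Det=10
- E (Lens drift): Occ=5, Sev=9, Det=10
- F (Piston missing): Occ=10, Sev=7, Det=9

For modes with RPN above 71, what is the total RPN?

RPN = Severity × Occurrence × Detection:
  A: 4 × 2 × 6 = 48
  B: 9 × 10 × 9 = 810
  C: 6 × 4 × 4 = 96
  D: 5 × 8 × 10 = 400
  E: 9 × 5 × 10 = 450
  F: 7 × 10 × 9 = 630
RPN > 71: B (810), C (96), D (400), E (450), F (630).
Sum: 810 + 96 + 400 + 450 + 630 = 2386.

2386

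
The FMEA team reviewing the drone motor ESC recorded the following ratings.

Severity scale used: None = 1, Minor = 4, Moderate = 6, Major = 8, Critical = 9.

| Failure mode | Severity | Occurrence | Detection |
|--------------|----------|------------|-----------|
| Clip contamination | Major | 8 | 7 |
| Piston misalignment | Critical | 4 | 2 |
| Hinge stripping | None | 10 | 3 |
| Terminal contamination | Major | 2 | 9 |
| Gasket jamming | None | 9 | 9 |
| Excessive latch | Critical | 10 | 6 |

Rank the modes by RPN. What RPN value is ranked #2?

448

RPN = Severity × Occurrence × Detection:
  Clip contamination: 8 × 8 × 7 = 448
  Piston misalignment: 9 × 4 × 2 = 72
  Hinge stripping: 1 × 10 × 3 = 30
  Terminal contamination: 8 × 2 × 9 = 144
  Gasket jamming: 1 × 9 × 9 = 81
  Excessive latch: 9 × 10 × 6 = 540
Sorted descending: 540, 448, 144, 81, 72, 30.
The second-highest RPN is 448 (Clip contamination).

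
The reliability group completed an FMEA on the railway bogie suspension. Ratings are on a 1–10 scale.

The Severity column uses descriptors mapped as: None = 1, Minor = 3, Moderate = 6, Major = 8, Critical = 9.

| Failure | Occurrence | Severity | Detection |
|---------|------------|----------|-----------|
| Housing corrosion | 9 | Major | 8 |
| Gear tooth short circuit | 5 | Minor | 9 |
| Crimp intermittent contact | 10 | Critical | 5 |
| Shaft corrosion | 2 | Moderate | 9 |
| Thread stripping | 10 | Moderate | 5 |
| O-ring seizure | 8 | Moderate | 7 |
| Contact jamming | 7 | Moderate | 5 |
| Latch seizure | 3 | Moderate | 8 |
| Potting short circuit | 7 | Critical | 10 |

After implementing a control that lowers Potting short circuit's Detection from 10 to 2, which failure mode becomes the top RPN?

Housing corrosion

RPN = Severity × Occurrence × Detection:
  Housing corrosion: 8 × 9 × 8 = 576
  Gear tooth short circuit: 3 × 5 × 9 = 135
  Crimp intermittent contact: 9 × 10 × 5 = 450
  Shaft corrosion: 6 × 2 × 9 = 108
  Thread stripping: 6 × 10 × 5 = 300
  O-ring seizure: 6 × 8 × 7 = 336
  Contact jamming: 6 × 7 × 5 = 210
  Latch seizure: 6 × 3 × 8 = 144
  Potting short circuit: 9 × 7 × 10 = 630
After action: Potting short circuit → 9 × 7 × 2 = 126.
Revised RPNs: Housing corrosion=576, Crimp intermittent contact=450, O-ring seizure=336, Thread stripping=300, Contact jamming=210, Latch seizure=144, Gear tooth short circuit=135, Potting short circuit=126, Shaft corrosion=108.
Highest is now Housing corrosion (576).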